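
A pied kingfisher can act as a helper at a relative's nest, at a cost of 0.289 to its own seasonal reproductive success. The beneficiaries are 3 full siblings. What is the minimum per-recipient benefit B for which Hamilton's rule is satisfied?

r to a full sibling = 0.5 (full sibs share both parents — two paths of length 2: r = 2·(1/2)^2 = 1/2).
Hamilton's rule with n recipients of equal r: n·r·B > C, so B > C/(n·r) = 0.289/(3·0.5) = 0.1927.

0.1927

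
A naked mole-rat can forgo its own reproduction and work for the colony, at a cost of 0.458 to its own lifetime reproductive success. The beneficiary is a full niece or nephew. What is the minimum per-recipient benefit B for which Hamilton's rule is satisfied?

1.832

r to a full niece or nephew = 0.25 (full aunt/uncle↔niece/nephew: two paths of length 3 through the shared grandparent pair: r = 2·(1/2)^3 = 1/4).
Hamilton's rule with n recipients of equal r: n·r·B > C, so B > C/(n·r) = 0.458/(1·0.25) = 1.832.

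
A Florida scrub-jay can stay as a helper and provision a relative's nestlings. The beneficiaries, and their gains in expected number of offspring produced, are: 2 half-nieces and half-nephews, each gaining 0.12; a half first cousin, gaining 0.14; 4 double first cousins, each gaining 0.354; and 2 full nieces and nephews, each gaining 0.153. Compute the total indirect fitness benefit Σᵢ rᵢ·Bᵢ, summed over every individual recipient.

r to a half-niece or half-nephew = 1/8 (half-aunt/uncle↔niece/nephew: one path of length 3: r = (1/2)^3 = 1/8).
r to a half first cousin = 0.0625 (half first cousins share one grandparent — one path of length 4: r = (1/2)^4 = 1/16).
r to a double first cousin = 1/4 (double first cousins share both grandparent pairs — four paths of length 4: r = 4·(1/2)^4 = 1/4).
r to a full niece or nephew = 1/4 (full aunt/uncle↔niece/nephew: two paths of length 3 through the shared grandparent pair: r = 2·(1/2)^3 = 1/4).
Summing one r·B term per recipient: 2·0.125·0.12 + 1·0.0625·0.14 + 4·0.25·0.354 + 2·0.25·0.153 = 0.46925.

0.46925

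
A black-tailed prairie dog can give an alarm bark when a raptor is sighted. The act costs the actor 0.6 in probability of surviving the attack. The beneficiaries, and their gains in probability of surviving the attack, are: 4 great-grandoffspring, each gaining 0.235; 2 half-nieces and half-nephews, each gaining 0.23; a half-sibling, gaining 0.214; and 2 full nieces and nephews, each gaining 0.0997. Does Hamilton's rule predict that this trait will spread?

Hamilton's rule: the trait is favored when the sum of r·B over every recipient exceeds the actor's cost C.
r to a great-grandoffspring = 0.125 (three parent–offspring links: r = (1/2)^3 = 1/8).
r to a half-niece or half-nephew = 0.125 (half-aunt/uncle↔niece/nephew: one path of length 3: r = (1/2)^3 = 1/8).
r to a half-sibling = 1/4 (half-sibs share one parent — one path of length 2: r = (1/2)^2 = 1/4).
r to a full niece or nephew = 0.25 (full aunt/uncle↔niece/nephew: two paths of length 3 through the shared grandparent pair: r = 2·(1/2)^3 = 1/4).
Summing one r·B term per recipient: 4·0.125·0.235 + 2·0.125·0.23 + 1·0.25·0.214 + 2·0.25·0.0997 = 0.27835.
0.27835 < 0.6: the indirect benefit is less than the cost.

No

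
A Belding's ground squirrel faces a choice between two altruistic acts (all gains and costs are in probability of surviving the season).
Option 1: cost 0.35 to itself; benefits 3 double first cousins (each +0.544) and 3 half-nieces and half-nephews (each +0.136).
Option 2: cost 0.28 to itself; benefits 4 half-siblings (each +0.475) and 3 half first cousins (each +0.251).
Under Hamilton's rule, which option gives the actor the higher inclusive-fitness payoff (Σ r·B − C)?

Option 1: r to a double first cousin = 0.25.
Option 1: r to a half-niece or half-nephew = 0.125.
Option 1: Σ r·B − C = (3·0.25·0.544 + 3·0.125·0.136) − 0.35 = 0.109.
Option 2: r to a half-sibling = 0.25.
Option 2: r to a half first cousin = 0.0625.
Option 2: Σ r·B − C = (4·0.25·0.475 + 3·0.0625·0.251) − 0.28 = 0.2420625.
Option 2 has the higher net inclusive-fitness payoff.

Option 2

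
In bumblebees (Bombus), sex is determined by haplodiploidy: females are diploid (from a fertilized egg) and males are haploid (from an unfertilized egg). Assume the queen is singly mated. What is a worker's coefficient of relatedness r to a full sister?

Haplodiploid full sisters inherit their father's entire haploid genome identically (contributing 1/2) and on average half of their mother's contribution (1/2 · 1/2 = 1/4); r = 1/2 + 1/4 = 3/4.

0.75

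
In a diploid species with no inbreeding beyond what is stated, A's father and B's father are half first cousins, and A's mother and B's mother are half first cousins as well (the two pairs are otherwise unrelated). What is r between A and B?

0.03125

Wright's path rule: contributions from independent ancestry routes add.
A and B are related in two ways: half second cousins through their fathers (r = 1/64) and half second cousins through their mothers (r = 1/64).
r = 1/64 + 1/64 = 0.03125.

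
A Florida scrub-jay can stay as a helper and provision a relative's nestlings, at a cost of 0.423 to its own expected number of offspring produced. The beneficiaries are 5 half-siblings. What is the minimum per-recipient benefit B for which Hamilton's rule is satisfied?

0.3384

r to a half-sibling = 1/4 (half-sibs share one parent — one path of length 2: r = (1/2)^2 = 1/4).
Hamilton's rule with n recipients of equal r: n·r·B > C, so B > C/(n·r) = 0.423/(5·0.25) = 0.3384.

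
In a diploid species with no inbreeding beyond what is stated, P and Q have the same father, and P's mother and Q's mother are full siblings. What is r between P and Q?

With two independent routes of shared ancestry, r is the sum of the two contributions.
P and Q are related in two ways: half-sibs through their shared father (r = 1/4) and first cousins through their mothers (r = 1/8).
r = 1/4 + 1/8 = 0.375.

0.375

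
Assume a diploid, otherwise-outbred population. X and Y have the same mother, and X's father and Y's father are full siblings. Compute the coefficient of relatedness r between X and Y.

Relatedness sums over independent paths through distinct common ancestors.
X and Y are related in two ways: half-sibs through their shared mother (r = 1/4) and first cousins through their fathers (r = 1/8).
r = 1/4 + 1/8 = 3/8 = 0.375.

0.375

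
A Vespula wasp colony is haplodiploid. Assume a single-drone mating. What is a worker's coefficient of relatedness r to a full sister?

0.75

Haplodiploid full sisters inherit their father's entire haploid genome identically (contributing 1/2) and on average half of their mother's contribution (1/2 · 1/2 = 1/4); r = 1/2 + 1/4 = 3/4.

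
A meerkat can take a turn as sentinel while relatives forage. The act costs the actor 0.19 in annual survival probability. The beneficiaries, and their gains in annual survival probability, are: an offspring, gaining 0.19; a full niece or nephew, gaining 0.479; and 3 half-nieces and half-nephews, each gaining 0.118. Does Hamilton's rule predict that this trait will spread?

Hamilton's rule: the trait is favored when the sum of r·B over every recipient exceeds the actor's cost C.
r to an offspring = 1/2 (one parent–offspring link: r = (1/2)^1 = 1/2).
r to a full niece or nephew = 0.25 (full aunt/uncle↔niece/nephew: two paths of length 3 through the shared grandparent pair: r = 2·(1/2)^3 = 1/4).
r to a half-niece or half-nephew = 0.125 (half-aunt/uncle↔niece/nephew: one path of length 3: r = (1/2)^3 = 1/8).
Summing one r·B term per recipient: 1·0.5·0.19 + 1·0.25·0.479 + 3·0.125·0.118 = 0.259.
0.259 > 0.19: the indirect benefit exceeds the cost.

Yes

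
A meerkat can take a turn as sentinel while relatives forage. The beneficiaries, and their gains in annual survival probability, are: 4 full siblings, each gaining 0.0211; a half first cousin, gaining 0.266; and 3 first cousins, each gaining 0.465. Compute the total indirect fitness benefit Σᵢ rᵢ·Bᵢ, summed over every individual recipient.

0.2332

r to a full sibling = 0.5 (full sibs share both parents — two paths of length 2: r = 2·(1/2)^2 = 1/2).
r to a half first cousin = 1/16 (half first cousins share one grandparent — one path of length 4: r = (1/2)^4 = 1/16).
r to a first cousin = 1/8 (first cousins share one grandparent pair — two paths of length 4: r = 2·(1/2)^4 = 1/8).
Summing one r·B term per recipient: 4·0.5·0.0211 + 1·0.0625·0.266 + 3·0.125·0.465 = 0.2332.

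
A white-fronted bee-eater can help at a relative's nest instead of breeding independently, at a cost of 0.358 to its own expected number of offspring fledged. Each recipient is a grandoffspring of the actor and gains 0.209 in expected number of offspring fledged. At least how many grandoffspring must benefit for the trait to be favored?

r to a grandoffspring = 0.25 (two parent–offspring links: r = (1/2)^2 = 1/4).
Hamilton's rule: n·r·B > C  ⇒  n > C/(r·B) = 0.358/(0.25·0.209) = 6.852.
The smallest integer exceeding 6.852 is 7.

7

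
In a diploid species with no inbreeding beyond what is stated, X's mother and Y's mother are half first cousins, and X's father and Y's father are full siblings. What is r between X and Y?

0.140625

Independent pedigree routes through distinct common ancestors add.
X and Y are related in two ways: half second cousins through their mothers (r = 1/64) and first cousins through their fathers (r = 1/8).
r = 1/64 + 1/8 = 9/64 = 0.140625.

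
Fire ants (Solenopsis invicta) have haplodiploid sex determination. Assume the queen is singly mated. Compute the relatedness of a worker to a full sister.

0.75

Haplodiploid full sisters inherit their father's entire haploid genome identically (contributing 1/2) and on average half of their mother's contribution (1/2 · 1/2 = 1/4); r = 1/2 + 1/4 = 3/4.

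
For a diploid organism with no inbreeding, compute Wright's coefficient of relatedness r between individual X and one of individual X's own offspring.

0.5

Each parent–offspring link contributes a factor of 1/2, and independent paths through distinct common ancestors add.
One parent–offspring link: r = (1/2)^1 = 1/2.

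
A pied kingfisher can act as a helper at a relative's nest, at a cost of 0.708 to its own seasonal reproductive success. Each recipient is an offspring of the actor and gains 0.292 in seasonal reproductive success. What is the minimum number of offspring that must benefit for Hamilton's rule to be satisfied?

5

r to an offspring = 1/2 (one parent–offspring link: r = (1/2)^1 = 1/2).
Hamilton's rule: n·r·B > C  ⇒  n > C/(r·B) = 0.708/(0.5·0.292) = 4.849.
The smallest integer exceeding 4.849 is 5.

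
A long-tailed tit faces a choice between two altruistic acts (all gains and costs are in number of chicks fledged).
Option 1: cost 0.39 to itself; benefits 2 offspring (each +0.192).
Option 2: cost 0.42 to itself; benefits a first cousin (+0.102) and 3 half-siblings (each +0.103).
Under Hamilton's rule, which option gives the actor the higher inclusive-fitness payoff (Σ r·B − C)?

Option 1

Option 1: r to an offspring = 0.5.
Option 1: Σ r·B − C = (2·0.5·0.192) − 0.39 = -0.198.
Option 2: r to a first cousin = 0.125.
Option 2: r to a half-sibling = 0.25.
Option 2: Σ r·B − C = (1·0.125·0.102 + 3·0.25·0.103) − 0.42 = -0.33.
Option 1 has the higher net inclusive-fitness payoff.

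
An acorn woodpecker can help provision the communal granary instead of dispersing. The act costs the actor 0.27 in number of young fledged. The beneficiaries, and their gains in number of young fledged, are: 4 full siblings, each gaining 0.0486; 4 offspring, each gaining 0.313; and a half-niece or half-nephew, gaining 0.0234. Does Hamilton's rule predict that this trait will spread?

Yes

Hamilton's rule: the trait is favored when the sum of r·B over every recipient exceeds the actor's cost C.
r to a full sibling = 0.5 (full sibs share both parents — two paths of length 2: r = 2·(1/2)^2 = 1/2).
r to an offspring = 1/2 (one parent–offspring link: r = (1/2)^1 = 1/2).
r to a half-niece or half-nephew = 0.125 (half-aunt/uncle↔niece/nephew: one path of length 3: r = (1/2)^3 = 1/8).
Summing one r·B term per recipient: 4·0.5·0.0486 + 4·0.5·0.313 + 1·0.125·0.0234 = 0.726125.
0.726125 > 0.27: the indirect benefit exceeds the cost.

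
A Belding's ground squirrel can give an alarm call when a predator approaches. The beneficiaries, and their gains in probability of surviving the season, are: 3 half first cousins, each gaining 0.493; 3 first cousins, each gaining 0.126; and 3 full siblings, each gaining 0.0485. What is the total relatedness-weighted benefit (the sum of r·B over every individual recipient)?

0.2124375

r to a half first cousin = 0.0625 (half first cousins share one grandparent — one path of length 4: r = (1/2)^4 = 1/16).
r to a first cousin = 1/8 (first cousins share one grandparent pair — two paths of length 4: r = 2·(1/2)^4 = 1/8).
r to a full sibling = 0.5 (full sibs share both parents — two paths of length 2: r = 2·(1/2)^2 = 1/2).
Summing one r·B term per recipient: 3·0.0625·0.493 + 3·0.125·0.126 + 3·0.5·0.0485 = 0.2124375.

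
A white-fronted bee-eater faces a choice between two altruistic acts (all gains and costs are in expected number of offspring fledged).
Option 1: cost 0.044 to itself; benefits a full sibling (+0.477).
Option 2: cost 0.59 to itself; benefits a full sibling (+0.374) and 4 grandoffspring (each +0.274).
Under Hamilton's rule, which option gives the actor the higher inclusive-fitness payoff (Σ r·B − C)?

Option 1

Option 1: r to a full sibling = 0.5.
Option 1: Σ r·B − C = (1·0.5·0.477) − 0.044 = 0.1945.
Option 2: r to a full sibling = 0.5.
Option 2: r to a grandoffspring = 0.25.
Option 2: Σ r·B − C = (1·0.5·0.374 + 4·0.25·0.274) − 0.59 = -0.129.
Option 1 has the higher net inclusive-fitness payoff.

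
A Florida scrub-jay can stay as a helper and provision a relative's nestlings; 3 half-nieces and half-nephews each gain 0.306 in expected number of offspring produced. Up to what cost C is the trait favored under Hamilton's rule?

0.11475

r to a half-niece or half-nephew = 0.125 (half-aunt/uncle↔niece/nephew: one path of length 3: r = (1/2)^3 = 1/8).
Hamilton's rule: n·r·B > C, so the trait is favored while C < n·r·B = 3·0.125·0.306 = 0.11475.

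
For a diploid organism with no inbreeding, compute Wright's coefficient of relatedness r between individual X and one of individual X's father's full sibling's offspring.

0.125

Each parent–offspring link contributes a factor of 1/2, and independent paths through distinct common ancestors add.
First cousins share one grandparent pair — two paths of length 4: r = 2·(1/2)^4 = 1/8.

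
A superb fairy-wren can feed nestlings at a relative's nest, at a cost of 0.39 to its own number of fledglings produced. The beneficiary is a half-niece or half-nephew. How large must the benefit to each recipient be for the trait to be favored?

r to a half-niece or half-nephew = 1/8 (half-aunt/uncle↔niece/nephew: one path of length 3: r = (1/2)^3 = 1/8).
Hamilton's rule with n recipients of equal r: n·r·B > C, so B > C/(n·r) = 0.39/(1·0.125) = 3.12.

3.12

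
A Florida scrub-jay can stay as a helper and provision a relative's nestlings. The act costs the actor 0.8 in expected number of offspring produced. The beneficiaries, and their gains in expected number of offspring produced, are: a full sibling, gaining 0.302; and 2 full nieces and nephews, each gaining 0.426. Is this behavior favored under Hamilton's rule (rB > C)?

Hamilton's rule: the trait is favored when the sum of r·B over every recipient exceeds the actor's cost C.
r to a full sibling = 0.5 (full sibs share both parents — two paths of length 2: r = 2·(1/2)^2 = 1/2).
r to a full niece or nephew = 1/4 (full aunt/uncle↔niece/nephew: two paths of length 3 through the shared grandparent pair: r = 2·(1/2)^3 = 1/4).
Summing one r·B term per recipient: 1·0.5·0.302 + 2·0.25·0.426 = 0.364.
0.364 < 0.8: the indirect benefit is less than the cost.

No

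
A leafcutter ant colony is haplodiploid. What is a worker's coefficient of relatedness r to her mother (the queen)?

One meiotic link between diploid queen and diploid daughter: r = 1/2.

0.5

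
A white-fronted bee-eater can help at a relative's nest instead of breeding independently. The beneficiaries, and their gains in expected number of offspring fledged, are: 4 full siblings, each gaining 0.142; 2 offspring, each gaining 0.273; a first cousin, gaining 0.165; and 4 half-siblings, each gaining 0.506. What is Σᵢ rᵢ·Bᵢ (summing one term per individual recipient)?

r to a full sibling = 0.5 (full sibs share both parents — two paths of length 2: r = 2·(1/2)^2 = 1/2).
r to an offspring = 1/2 (one parent–offspring link: r = (1/2)^1 = 1/2).
r to a first cousin = 0.125 (first cousins share one grandparent pair — two paths of length 4: r = 2·(1/2)^4 = 1/8).
r to a half-sibling = 0.25 (half-sibs share one parent — one path of length 2: r = (1/2)^2 = 1/4).
Summing one r·B term per recipient: 4·0.5·0.142 + 2·0.5·0.273 + 1·0.125·0.165 + 4·0.25·0.506 = 1.083625.

1.083625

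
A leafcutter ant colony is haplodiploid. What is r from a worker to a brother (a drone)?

0.25

Her haploid brother carries none of their father's genes and a random half of their mother's genome; that half matches the maternal half of her own genome with probability 1/2: r = 1/2 · 1/2 = 1/4.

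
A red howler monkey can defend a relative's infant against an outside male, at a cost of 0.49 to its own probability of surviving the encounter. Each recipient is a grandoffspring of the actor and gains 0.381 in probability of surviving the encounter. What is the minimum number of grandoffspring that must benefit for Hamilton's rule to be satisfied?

r to a grandoffspring = 0.25 (two parent–offspring links: r = (1/2)^2 = 1/4).
Hamilton's rule: n·r·B > C  ⇒  n > C/(r·B) = 0.49/(0.25·0.381) = 5.144.
The smallest integer exceeding 5.144 is 6.

6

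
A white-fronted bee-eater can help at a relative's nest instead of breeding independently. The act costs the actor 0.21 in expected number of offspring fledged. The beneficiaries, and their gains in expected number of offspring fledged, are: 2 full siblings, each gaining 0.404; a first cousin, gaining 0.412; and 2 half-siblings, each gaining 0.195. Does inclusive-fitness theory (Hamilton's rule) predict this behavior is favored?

Yes

Hamilton's rule: the trait is favored when the sum of r·B over every recipient exceeds the actor's cost C.
r to a full sibling = 1/2 (full sibs share both parents — two paths of length 2: r = 2·(1/2)^2 = 1/2).
r to a first cousin = 0.125 (first cousins share one grandparent pair — two paths of length 4: r = 2·(1/2)^4 = 1/8).
r to a half-sibling = 1/4 (half-sibs share one parent — one path of length 2: r = (1/2)^2 = 1/4).
Summing one r·B term per recipient: 2·0.5·0.404 + 1·0.125·0.412 + 2·0.25·0.195 = 0.553.
0.553 > 0.21: the indirect benefit exceeds the cost.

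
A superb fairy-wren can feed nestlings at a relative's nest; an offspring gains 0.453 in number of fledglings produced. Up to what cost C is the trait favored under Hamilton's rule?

r to an offspring = 1/2 (one parent–offspring link: r = (1/2)^1 = 1/2).
Hamilton's rule: n·r·B > C, so the trait is favored while C < n·r·B = 1·0.5·0.453 = 0.2265.

0.2265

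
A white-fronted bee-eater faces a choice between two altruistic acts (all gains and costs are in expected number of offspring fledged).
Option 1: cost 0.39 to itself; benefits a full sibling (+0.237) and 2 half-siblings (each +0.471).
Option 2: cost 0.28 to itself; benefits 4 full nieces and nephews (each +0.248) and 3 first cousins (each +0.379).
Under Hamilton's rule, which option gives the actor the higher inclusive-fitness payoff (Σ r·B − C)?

Option 2

Option 1: r to a full sibling = 0.5.
Option 1: r to a half-sibling = 0.25.
Option 1: Σ r·B − C = (1·0.5·0.237 + 2·0.25·0.471) − 0.39 = -0.036.
Option 2: r to a full niece or nephew = 0.25.
Option 2: r to a first cousin = 0.125.
Option 2: Σ r·B − C = (4·0.25·0.248 + 3·0.125·0.379) − 0.28 = 0.110125.
Option 2 has the higher net inclusive-fitness payoff.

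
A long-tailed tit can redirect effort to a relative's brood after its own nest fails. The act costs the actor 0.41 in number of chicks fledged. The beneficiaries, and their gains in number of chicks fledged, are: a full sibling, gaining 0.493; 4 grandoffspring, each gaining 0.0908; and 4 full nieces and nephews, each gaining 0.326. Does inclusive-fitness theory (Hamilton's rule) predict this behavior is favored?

Yes

Hamilton's rule: the trait is favored when the sum of r·B over every recipient exceeds the actor's cost C.
r to a full sibling = 0.5 (full sibs share both parents — two paths of length 2: r = 2·(1/2)^2 = 1/2).
r to a grandoffspring = 1/4 (two parent–offspring links: r = (1/2)^2 = 1/4).
r to a full niece or nephew = 1/4 (full aunt/uncle↔niece/nephew: two paths of length 3 through the shared grandparent pair: r = 2·(1/2)^3 = 1/4).
Summing one r·B term per recipient: 1·0.5·0.493 + 4·0.25·0.0908 + 4·0.25·0.326 = 0.6633.
0.6633 > 0.41: the indirect benefit exceeds the cost.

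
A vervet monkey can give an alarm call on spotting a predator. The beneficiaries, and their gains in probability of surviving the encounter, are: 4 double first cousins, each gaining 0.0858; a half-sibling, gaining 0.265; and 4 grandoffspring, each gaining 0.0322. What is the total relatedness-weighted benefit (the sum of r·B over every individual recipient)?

0.18425

r to a double first cousin = 0.25 (double first cousins share both grandparent pairs — four paths of length 4: r = 4·(1/2)^4 = 1/4).
r to a half-sibling = 0.25 (half-sibs share one parent — one path of length 2: r = (1/2)^2 = 1/4).
r to a grandoffspring = 1/4 (two parent–offspring links: r = (1/2)^2 = 1/4).
Summing one r·B term per recipient: 4·0.25·0.0858 + 1·0.25·0.265 + 4·0.25·0.0322 = 0.18425.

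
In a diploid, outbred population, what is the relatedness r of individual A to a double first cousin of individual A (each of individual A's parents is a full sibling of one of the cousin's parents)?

Each parent–offspring link contributes a factor of 1/2, and independent paths through distinct common ancestors add.
Double first cousins share both grandparent pairs — four paths of length 4: r = 4·(1/2)^4 = 1/4.

0.25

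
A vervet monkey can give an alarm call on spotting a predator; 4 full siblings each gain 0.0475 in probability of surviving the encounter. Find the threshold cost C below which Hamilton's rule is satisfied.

0.095

r to a full sibling = 1/2 (full sibs share both parents — two paths of length 2: r = 2·(1/2)^2 = 1/2).
Hamilton's rule: n·r·B > C, so the trait is favored while C < n·r·B = 4·0.5·0.0475 = 0.095.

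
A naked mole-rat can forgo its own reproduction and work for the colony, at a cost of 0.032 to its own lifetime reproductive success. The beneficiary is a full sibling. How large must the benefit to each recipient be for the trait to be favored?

0.064

r to a full sibling = 0.5 (full sibs share both parents — two paths of length 2: r = 2·(1/2)^2 = 1/2).
Hamilton's rule with n recipients of equal r: n·r·B > C, so B > C/(n·r) = 0.032/(1·0.5) = 0.064.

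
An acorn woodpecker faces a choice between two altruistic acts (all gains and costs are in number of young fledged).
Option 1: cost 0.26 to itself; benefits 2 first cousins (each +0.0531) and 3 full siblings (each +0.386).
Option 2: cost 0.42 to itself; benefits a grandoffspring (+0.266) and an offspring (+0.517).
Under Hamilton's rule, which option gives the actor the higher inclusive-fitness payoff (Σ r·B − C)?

Option 1: r to a first cousin = 0.125.
Option 1: r to a full sibling = 0.5.
Option 1: Σ r·B − C = (2·0.125·0.0531 + 3·0.5·0.386) − 0.26 = 0.332275.
Option 2: r to a grandoffspring = 0.25.
Option 2: r to an offspring = 0.5.
Option 2: Σ r·B − C = (1·0.25·0.266 + 1·0.5·0.517) − 0.42 = -0.095.
Option 1 has the higher net inclusive-fitness payoff.

Option 1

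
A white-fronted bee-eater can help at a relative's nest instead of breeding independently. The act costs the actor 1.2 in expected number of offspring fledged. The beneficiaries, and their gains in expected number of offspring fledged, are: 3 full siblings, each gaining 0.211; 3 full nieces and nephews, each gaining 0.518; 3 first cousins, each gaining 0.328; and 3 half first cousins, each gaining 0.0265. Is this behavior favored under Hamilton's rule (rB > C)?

Hamilton's rule: the trait is favored when the sum of r·B over every recipient exceeds the actor's cost C.
r to a full sibling = 0.5 (full sibs share both parents — two paths of length 2: r = 2·(1/2)^2 = 1/2).
r to a full niece or nephew = 0.25 (full aunt/uncle↔niece/nephew: two paths of length 3 through the shared grandparent pair: r = 2·(1/2)^3 = 1/4).
r to a first cousin = 0.125 (first cousins share one grandparent pair — two paths of length 4: r = 2·(1/2)^4 = 1/8).
r to a half first cousin = 0.0625 (half first cousins share one grandparent — one path of length 4: r = (1/2)^4 = 1/16).
Summing one r·B term per recipient: 3·0.5·0.211 + 3·0.25·0.518 + 3·0.125·0.328 + 3·0.0625·0.0265 = 0.83296875.
0.83296875 < 1.2: the indirect benefit is less than the cost.

No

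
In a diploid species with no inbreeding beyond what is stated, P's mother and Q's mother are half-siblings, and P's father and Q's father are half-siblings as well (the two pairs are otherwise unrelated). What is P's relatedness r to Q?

With two independent routes of shared ancestry, r is the sum of the two contributions.
P and Q are related in two ways: half first cousins through their mothers (r = 1/16) and half first cousins through their fathers (r = 1/16).
r = 1/16 + 1/16 = 1/8 = 0.125.

0.125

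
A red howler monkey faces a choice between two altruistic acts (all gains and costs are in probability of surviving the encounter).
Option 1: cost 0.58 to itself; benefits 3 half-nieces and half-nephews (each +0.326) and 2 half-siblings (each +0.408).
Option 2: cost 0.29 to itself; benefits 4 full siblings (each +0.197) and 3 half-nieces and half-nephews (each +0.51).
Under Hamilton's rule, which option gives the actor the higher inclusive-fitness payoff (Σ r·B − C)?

Option 1: r to a half-niece or half-nephew = 0.125.
Option 1: r to a half-sibling = 0.25.
Option 1: Σ r·B − C = (3·0.125·0.326 + 2·0.25·0.408) − 0.58 = -0.25375.
Option 2: r to a full sibling = 0.5.
Option 2: r to a half-niece or half-nephew = 0.125.
Option 2: Σ r·B − C = (4·0.5·0.197 + 3·0.125·0.51) − 0.29 = 0.29525.
Option 2 has the higher net inclusive-fitness payoff.

Option 2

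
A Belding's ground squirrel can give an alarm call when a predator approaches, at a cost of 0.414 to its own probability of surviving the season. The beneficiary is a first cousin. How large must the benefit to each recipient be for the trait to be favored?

3.312

r to a first cousin = 0.125 (first cousins share one grandparent pair — two paths of length 4: r = 2·(1/2)^4 = 1/8).
Hamilton's rule with n recipients of equal r: n·r·B > C, so B > C/(n·r) = 0.414/(1·0.125) = 3.312.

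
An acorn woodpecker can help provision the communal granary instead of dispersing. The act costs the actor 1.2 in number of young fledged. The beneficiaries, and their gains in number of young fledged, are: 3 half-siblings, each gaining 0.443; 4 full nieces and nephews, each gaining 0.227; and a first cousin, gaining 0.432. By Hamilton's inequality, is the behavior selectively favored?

Hamilton's rule: the trait is favored when the sum of r·B over every recipient exceeds the actor's cost C.
r to a half-sibling = 1/4 (half-sibs share one parent — one path of length 2: r = (1/2)^2 = 1/4).
r to a full niece or nephew = 1/4 (full aunt/uncle↔niece/nephew: two paths of length 3 through the shared grandparent pair: r = 2·(1/2)^3 = 1/4).
r to a first cousin = 0.125 (first cousins share one grandparent pair — two paths of length 4: r = 2·(1/2)^4 = 1/8).
Summing one r·B term per recipient: 3·0.25·0.443 + 4·0.25·0.227 + 1·0.125·0.432 = 0.61325.
0.61325 < 1.2: the indirect benefit is less than the cost.

No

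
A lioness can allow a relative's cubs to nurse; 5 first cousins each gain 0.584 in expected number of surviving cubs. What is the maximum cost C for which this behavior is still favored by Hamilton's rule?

0.365

r to a first cousin = 1/8 (first cousins share one grandparent pair — two paths of length 4: r = 2·(1/2)^4 = 1/8).
Hamilton's rule: n·r·B > C, so the trait is favored while C < n·r·B = 5·0.125·0.584 = 0.365.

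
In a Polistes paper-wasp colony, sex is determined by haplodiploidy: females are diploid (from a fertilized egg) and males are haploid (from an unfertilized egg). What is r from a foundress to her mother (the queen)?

0.5

One meiotic link between diploid queen and diploid daughter: r = 1/2.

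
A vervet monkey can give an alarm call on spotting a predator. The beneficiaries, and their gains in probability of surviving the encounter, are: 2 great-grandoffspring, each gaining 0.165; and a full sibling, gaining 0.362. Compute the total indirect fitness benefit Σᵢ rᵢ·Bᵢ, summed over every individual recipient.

0.22225

r to a great-grandoffspring = 0.125 (three parent–offspring links: r = (1/2)^3 = 1/8).
r to a full sibling = 1/2 (full sibs share both parents — two paths of length 2: r = 2·(1/2)^2 = 1/2).
Summing one r·B term per recipient: 2·0.125·0.165 + 1·0.5·0.362 = 0.22225.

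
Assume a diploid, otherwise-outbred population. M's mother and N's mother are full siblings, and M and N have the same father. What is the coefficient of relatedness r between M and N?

With two independent routes of shared ancestry, r is the sum of the two contributions.
M and N are related in two ways: first cousins through their mothers (r = 1/8) and half-sibs through their shared father (r = 1/4).
r = 1/8 + 1/4 = 0.375.

0.375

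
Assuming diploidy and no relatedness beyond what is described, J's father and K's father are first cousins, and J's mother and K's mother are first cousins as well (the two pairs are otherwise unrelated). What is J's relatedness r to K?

Relatedness sums over independent paths through distinct common ancestors.
J and K are related in two ways: second cousins through their fathers (r = 1/32) and second cousins through their mothers (r = 1/32).
r = 1/32 + 1/32 = 0.0625.

0.0625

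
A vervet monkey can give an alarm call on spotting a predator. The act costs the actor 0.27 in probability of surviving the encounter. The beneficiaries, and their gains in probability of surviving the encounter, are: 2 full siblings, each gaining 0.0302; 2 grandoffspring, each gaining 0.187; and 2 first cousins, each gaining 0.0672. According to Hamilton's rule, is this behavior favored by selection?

No

Hamilton's rule: the trait is favored when the sum of r·B over every recipient exceeds the actor's cost C.
r to a full sibling = 1/2 (full sibs share both parents — two paths of length 2: r = 2·(1/2)^2 = 1/2).
r to a grandoffspring = 0.25 (two parent–offspring links: r = (1/2)^2 = 1/4).
r to a first cousin = 1/8 (first cousins share one grandparent pair — two paths of length 4: r = 2·(1/2)^4 = 1/8).
Summing one r·B term per recipient: 2·0.5·0.0302 + 2·0.25·0.187 + 2·0.125·0.0672 = 0.1405.
0.1405 < 0.27: the indirect benefit is less than the cost.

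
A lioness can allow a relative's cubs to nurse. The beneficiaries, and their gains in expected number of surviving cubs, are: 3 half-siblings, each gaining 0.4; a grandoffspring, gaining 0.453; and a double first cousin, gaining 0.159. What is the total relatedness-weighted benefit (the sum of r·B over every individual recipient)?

r to a half-sibling = 1/4 (half-sibs share one parent — one path of length 2: r = (1/2)^2 = 1/4).
r to a grandoffspring = 0.25 (two parent–offspring links: r = (1/2)^2 = 1/4).
r to a double first cousin = 1/4 (double first cousins share both grandparent pairs — four paths of length 4: r = 4·(1/2)^4 = 1/4).
Summing one r·B term per recipient: 3·0.25·0.4 + 1·0.25·0.453 + 1·0.25·0.159 = 0.453.

0.453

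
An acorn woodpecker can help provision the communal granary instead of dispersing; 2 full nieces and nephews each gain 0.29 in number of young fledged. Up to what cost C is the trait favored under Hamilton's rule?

0.145

r to a full niece or nephew = 0.25 (full aunt/uncle↔niece/nephew: two paths of length 3 through the shared grandparent pair: r = 2·(1/2)^3 = 1/4).
Hamilton's rule: n·r·B > C, so the trait is favored while C < n·r·B = 2·0.25·0.29 = 0.145.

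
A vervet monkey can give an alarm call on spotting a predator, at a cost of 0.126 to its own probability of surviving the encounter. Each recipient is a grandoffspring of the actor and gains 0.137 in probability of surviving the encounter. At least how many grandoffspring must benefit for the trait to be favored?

4

r to a grandoffspring = 0.25 (two parent–offspring links: r = (1/2)^2 = 1/4).
Hamilton's rule: n·r·B > C  ⇒  n > C/(r·B) = 0.126/(0.25·0.137) = 3.679.
The smallest integer exceeding 3.679 is 4.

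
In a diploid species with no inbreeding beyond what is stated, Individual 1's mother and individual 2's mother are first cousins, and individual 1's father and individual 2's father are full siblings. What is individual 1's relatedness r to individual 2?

0.15625

Wright's path rule: contributions from independent ancestry routes add.
Individual 1 and individual 2 are related in two ways: second cousins through their mothers (r = 1/32) and first cousins through their fathers (r = 1/8).
r = 1/32 + 1/8 = 5/32 = 0.15625.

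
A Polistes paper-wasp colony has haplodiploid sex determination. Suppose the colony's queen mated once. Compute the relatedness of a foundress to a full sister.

Haplodiploid full sisters inherit their father's entire haploid genome identically (contributing 1/2) and on average half of their mother's contribution (1/2 · 1/2 = 1/4); r = 1/2 + 1/4 = 3/4.

0.75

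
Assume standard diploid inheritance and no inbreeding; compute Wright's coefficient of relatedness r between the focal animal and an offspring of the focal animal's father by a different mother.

Each parent–offspring link contributes a factor of 1/2, and independent paths through distinct common ancestors add.
Half-sibs share one parent — one path of length 2: r = (1/2)^2 = 1/4.

0.25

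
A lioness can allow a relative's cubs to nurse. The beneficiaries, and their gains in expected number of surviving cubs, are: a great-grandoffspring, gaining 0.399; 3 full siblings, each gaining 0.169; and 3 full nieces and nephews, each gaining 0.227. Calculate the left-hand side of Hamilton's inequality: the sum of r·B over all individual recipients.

r to a great-grandoffspring = 0.125 (three parent–offspring links: r = (1/2)^3 = 1/8).
r to a full sibling = 0.5 (full sibs share both parents — two paths of length 2: r = 2·(1/2)^2 = 1/2).
r to a full niece or nephew = 0.25 (full aunt/uncle↔niece/nephew: two paths of length 3 through the shared grandparent pair: r = 2·(1/2)^3 = 1/4).
Summing one r·B term per recipient: 1·0.125·0.399 + 3·0.5·0.169 + 3·0.25·0.227 = 0.473625.

0.473625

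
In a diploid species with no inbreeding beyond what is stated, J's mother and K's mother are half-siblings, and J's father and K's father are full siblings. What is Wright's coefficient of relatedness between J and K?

Relatedness sums over independent paths through distinct common ancestors.
J and K are related in two ways: half first cousins through their mothers (r = 1/16) and first cousins through their fathers (r = 1/8).
r = 1/16 + 1/8 = 3/16 = 0.1875.

0.1875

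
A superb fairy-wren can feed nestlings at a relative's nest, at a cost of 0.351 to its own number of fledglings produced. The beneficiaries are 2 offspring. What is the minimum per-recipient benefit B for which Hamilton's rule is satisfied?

r to an offspring = 1/2 (one parent–offspring link: r = (1/2)^1 = 1/2).
Hamilton's rule with n recipients of equal r: n·r·B > C, so B > C/(n·r) = 0.351/(2·0.5) = 0.351.

0.351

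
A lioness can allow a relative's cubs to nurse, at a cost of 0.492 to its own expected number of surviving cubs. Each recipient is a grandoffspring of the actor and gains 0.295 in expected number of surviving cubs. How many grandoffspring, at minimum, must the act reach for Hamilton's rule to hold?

7

r to a grandoffspring = 0.25 (two parent–offspring links: r = (1/2)^2 = 1/4).
Hamilton's rule: n·r·B > C  ⇒  n > C/(r·B) = 0.492/(0.25·0.295) = 6.671.
The smallest integer exceeding 6.671 is 7.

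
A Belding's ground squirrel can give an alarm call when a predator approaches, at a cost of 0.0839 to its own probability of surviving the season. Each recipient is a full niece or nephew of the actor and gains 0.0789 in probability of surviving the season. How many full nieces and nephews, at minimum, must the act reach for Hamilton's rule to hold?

r to a full niece or nephew = 0.25 (full aunt/uncle↔niece/nephew: two paths of length 3 through the shared grandparent pair: r = 2·(1/2)^3 = 1/4).
Hamilton's rule: n·r·B > C  ⇒  n > C/(r·B) = 0.0839/(0.25·0.0789) = 4.253.
The smallest integer exceeding 4.253 is 5.

5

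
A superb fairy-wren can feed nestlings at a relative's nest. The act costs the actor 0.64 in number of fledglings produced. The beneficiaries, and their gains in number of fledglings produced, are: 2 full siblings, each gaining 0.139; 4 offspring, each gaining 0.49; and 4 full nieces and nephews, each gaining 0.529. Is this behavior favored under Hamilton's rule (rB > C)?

Yes

Hamilton's rule: the trait is favored when the sum of r·B over every recipient exceeds the actor's cost C.
r to a full sibling = 0.5 (full sibs share both parents — two paths of length 2: r = 2·(1/2)^2 = 1/2).
r to an offspring = 0.5 (one parent–offspring link: r = (1/2)^1 = 1/2).
r to a full niece or nephew = 0.25 (full aunt/uncle↔niece/nephew: two paths of length 3 through the shared grandparent pair: r = 2·(1/2)^3 = 1/4).
Summing one r·B term per recipient: 2·0.5·0.139 + 4·0.5·0.49 + 4·0.25·0.529 = 1.648.
1.648 > 0.64: the indirect benefit exceeds the cost.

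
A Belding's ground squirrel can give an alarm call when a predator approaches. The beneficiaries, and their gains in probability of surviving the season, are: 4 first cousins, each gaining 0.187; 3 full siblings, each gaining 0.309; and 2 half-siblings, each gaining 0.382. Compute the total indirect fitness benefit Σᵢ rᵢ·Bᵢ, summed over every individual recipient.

0.748

r to a first cousin = 1/8 (first cousins share one grandparent pair — two paths of length 4: r = 2·(1/2)^4 = 1/8).
r to a full sibling = 0.5 (full sibs share both parents — two paths of length 2: r = 2·(1/2)^2 = 1/2).
r to a half-sibling = 1/4 (half-sibs share one parent — one path of length 2: r = (1/2)^2 = 1/4).
Summing one r·B term per recipient: 4·0.125·0.187 + 3·0.5·0.309 + 2·0.25·0.382 = 0.748.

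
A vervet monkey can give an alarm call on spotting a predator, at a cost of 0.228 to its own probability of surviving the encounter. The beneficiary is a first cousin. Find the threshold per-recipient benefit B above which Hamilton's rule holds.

r to a first cousin = 0.125 (first cousins share one grandparent pair — two paths of length 4: r = 2·(1/2)^4 = 1/8).
Hamilton's rule with n recipients of equal r: n·r·B > C, so B > C/(n·r) = 0.228/(1·0.125) = 1.824.

1.824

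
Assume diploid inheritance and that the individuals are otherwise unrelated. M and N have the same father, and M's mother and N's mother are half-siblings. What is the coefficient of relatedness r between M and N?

0.3125

Relatedness sums over independent paths through distinct common ancestors.
M and N are related in two ways: half-sibs through their shared father (r = 1/4) and half first cousins through their mothers (r = 1/16).
r = 1/4 + 1/16 = 5/16 = 0.3125.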